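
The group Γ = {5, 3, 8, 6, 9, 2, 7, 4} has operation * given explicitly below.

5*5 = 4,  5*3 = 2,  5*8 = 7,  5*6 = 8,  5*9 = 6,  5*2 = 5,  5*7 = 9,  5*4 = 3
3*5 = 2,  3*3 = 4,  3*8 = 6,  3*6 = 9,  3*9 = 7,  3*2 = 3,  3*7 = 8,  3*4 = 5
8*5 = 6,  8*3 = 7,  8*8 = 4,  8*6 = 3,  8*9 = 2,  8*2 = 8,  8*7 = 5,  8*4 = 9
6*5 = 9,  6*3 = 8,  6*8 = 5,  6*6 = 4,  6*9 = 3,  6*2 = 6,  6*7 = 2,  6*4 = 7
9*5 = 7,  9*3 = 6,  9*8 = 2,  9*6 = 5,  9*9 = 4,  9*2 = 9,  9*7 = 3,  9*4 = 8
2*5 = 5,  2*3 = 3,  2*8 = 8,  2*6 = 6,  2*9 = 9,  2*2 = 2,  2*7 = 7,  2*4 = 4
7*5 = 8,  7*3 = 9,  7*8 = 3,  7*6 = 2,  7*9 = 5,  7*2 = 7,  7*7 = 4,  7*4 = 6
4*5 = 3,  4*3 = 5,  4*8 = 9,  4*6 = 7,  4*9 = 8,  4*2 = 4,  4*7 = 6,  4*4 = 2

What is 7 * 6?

2

Read row 7, column 6: 7 * 6 = 2.
(Structurally, Γ here is isomorphic to the quaternion group Q_8.)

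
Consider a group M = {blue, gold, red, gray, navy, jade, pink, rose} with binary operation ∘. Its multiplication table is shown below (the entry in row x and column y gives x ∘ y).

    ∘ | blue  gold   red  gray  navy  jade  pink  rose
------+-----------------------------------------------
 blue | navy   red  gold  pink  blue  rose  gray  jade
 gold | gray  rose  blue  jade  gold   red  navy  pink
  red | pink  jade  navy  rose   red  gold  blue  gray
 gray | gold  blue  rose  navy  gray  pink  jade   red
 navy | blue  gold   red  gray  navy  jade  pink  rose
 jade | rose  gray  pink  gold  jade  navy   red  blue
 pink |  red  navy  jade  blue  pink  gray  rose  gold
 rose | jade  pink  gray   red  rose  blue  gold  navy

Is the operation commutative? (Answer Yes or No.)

No

gold ∘ jade = red but jade ∘ gold = gray.
Since gold and jade do not commute, M is not abelian.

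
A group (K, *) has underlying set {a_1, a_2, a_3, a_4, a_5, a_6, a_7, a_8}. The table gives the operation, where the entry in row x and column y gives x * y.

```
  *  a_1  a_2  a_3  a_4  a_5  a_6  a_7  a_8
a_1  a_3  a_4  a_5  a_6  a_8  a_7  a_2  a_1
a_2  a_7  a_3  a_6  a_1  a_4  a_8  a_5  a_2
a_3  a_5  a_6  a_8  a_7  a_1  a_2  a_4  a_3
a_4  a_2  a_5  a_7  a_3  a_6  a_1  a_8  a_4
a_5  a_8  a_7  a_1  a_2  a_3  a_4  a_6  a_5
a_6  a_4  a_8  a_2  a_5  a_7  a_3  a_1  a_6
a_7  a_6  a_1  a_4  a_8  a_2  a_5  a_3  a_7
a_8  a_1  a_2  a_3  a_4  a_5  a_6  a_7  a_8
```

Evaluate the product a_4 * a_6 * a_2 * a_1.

a_2

a_4 * a_6 = a_1
a_1 * a_2 = a_4
a_4 * a_1 = a_2
(Structurally, K here is isomorphic to the quaternion group Q_8.)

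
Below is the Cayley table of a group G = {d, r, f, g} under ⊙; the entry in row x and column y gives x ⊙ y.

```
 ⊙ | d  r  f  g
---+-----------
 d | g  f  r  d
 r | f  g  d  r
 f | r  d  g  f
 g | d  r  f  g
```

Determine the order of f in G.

2

The identity element is g (its row matches the header).
f^1 = f
f^2 = f ⊙ f = g
The first power of f equal to the identity is f^2, so ord(f) = 2.
(Structurally, G here is isomorphic to the Klein four-group V_4.)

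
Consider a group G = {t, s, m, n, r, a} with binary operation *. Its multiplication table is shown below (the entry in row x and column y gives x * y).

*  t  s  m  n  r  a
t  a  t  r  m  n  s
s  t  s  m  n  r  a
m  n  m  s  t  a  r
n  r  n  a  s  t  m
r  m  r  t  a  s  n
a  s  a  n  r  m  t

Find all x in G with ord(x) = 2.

{m, n, r}

Identity is s. Compute the order of each non-identity element by repeated multiplication:
  t: t → a → s  (order 3)
  m: m → s  (order 2)
  n: n → s  (order 2)
  r: r → s  (order 2)
  a: a → t → s  (order 3)
Elements of order 2: {m, n, r}.
(Structurally, G here is isomorphic to the symmetric group S_3.)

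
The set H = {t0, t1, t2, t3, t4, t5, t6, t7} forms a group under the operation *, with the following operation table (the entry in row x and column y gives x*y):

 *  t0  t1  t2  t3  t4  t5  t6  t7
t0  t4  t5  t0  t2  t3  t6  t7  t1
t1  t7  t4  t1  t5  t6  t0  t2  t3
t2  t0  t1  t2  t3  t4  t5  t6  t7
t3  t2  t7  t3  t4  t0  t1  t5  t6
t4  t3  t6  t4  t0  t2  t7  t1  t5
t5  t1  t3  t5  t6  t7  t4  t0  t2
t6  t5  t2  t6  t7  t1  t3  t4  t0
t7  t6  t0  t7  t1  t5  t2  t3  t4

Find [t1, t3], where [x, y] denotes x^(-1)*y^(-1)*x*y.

Identity is t2; from the table t1^(-1) = t6 and t3^(-1) = t0.
t6*t0 = t5
t5*t1 = t3
t3*t3 = t4

t4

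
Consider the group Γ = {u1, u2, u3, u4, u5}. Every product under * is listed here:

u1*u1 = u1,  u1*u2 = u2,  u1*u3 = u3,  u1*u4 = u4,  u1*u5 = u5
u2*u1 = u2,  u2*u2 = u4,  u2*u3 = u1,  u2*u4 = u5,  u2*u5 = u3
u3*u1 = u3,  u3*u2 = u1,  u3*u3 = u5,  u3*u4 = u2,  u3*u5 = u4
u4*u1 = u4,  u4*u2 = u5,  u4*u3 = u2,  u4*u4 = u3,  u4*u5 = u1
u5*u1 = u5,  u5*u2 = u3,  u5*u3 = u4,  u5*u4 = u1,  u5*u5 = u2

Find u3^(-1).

First locate the identity: row u1 matches the header, so u1 is the identity.
Scan row u3 for u1: u3 * u2 = u1. Hence u3^(-1) = u2.
(Structurally, Γ here is isomorphic to the cyclic group Z_5.)

u2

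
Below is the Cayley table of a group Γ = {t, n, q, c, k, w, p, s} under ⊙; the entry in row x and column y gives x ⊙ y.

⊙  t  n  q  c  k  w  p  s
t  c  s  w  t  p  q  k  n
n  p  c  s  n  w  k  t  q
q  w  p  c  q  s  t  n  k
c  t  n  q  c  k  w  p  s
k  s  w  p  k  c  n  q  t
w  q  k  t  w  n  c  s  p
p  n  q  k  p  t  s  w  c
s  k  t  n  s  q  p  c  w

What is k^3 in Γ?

k^1 = k
k^2 = k ⊙ k = c
k^3 = c ⊙ k = k

k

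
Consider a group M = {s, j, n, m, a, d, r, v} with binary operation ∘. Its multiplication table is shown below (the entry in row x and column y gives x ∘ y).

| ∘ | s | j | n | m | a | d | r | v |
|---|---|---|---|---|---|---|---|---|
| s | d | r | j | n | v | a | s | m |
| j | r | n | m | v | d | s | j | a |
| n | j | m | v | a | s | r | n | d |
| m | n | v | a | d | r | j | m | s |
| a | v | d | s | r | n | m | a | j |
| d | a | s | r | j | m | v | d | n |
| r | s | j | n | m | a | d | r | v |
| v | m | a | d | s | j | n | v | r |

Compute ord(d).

4

The identity element is r (its row matches the header).
d^1 = d
d^2 = d ∘ d = v
d^3 = v ∘ d = n
d^4 = n ∘ d = r
The first power of d equal to the identity is d^4, so ord(d) = 4.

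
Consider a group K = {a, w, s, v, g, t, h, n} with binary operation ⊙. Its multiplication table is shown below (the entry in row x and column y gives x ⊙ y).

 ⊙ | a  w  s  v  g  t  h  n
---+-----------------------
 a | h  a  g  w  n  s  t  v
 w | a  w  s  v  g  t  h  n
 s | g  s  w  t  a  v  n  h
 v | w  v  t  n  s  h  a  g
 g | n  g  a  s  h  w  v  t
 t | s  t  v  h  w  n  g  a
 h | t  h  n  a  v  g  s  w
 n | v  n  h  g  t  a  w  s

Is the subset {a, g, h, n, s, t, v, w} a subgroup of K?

Yes

{a, g, h, n, s, t, v, w} contains the identity w.
Checking products: every product of two elements of {a, g, h, n, s, t, v, w} (read from the table) lies in {a, g, h, n, s, t, v, w}, so the set is closed.
In a finite group, a nonempty closed subset is a subgroup. So {a, g, h, n, s, t, v, w} ≤ K.
(Structurally, K here is isomorphic to the cyclic group Z_8.)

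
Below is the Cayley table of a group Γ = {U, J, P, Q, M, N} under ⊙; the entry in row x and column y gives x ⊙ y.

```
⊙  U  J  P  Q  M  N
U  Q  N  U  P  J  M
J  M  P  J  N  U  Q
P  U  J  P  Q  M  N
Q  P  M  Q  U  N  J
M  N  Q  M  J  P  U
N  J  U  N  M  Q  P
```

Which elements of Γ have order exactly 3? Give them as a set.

Identity is P. Compute the order of each non-identity element by repeated multiplication:
  U: U → Q → P  (order 3)
  J: J → P  (order 2)
  Q: Q → U → P  (order 3)
  M: M → P  (order 2)
  N: N → P  (order 2)
Elements of order 3: {Q, U}.

{Q, U}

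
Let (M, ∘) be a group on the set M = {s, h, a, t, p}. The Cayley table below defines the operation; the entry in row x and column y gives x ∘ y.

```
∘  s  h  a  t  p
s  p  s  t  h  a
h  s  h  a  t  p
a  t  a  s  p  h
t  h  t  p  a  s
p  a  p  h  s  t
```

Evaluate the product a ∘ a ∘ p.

a

a ∘ a = s
s ∘ p = a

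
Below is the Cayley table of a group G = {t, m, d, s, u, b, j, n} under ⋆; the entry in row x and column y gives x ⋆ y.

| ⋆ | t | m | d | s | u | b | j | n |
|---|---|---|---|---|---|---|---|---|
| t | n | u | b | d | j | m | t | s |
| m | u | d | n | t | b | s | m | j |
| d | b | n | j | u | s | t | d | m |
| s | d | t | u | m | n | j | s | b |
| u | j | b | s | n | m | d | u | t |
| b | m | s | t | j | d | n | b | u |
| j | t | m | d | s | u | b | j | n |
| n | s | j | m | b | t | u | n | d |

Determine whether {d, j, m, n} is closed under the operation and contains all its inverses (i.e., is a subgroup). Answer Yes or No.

Yes

{d, j, m, n} contains the identity j.
Checking products: every product of two elements of {d, j, m, n} (read from the table) lies in {d, j, m, n}, so the set is closed.
In a finite group, a nonempty closed subset is a subgroup. So {d, j, m, n} ≤ G.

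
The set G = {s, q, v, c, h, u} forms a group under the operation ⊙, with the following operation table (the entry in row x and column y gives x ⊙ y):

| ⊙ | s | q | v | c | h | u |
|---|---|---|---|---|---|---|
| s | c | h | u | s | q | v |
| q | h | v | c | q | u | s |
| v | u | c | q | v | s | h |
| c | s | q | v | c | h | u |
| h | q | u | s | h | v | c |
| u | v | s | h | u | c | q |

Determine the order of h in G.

The identity element is c (its row matches the header).
h^1 = h
h^2 = h ⊙ h = v
h^3 = v ⊙ h = s
h^4 = s ⊙ h = q
h^5 = q ⊙ h = u
h^6 = u ⊙ h = c
The first power of h equal to the identity is h^6, so ord(h) = 6.

6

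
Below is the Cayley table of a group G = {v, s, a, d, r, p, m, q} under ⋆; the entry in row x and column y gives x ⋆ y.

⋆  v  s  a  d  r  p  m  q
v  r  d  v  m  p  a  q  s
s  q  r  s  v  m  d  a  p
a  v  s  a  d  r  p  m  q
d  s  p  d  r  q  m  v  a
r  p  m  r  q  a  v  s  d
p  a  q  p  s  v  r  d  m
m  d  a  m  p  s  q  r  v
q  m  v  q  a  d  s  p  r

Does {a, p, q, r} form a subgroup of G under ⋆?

No

r ⋆ p = v, which is not in {a, p, q, r}.
The subset is not closed under ⋆, so it is not a subgroup.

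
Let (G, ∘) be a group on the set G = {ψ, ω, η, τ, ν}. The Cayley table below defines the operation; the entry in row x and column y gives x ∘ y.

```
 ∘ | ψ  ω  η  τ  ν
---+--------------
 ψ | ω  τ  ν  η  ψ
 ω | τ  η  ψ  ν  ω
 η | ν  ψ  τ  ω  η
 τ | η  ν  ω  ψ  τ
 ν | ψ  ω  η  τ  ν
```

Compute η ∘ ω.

Read row η, column ω: η ∘ ω = ψ.

ψ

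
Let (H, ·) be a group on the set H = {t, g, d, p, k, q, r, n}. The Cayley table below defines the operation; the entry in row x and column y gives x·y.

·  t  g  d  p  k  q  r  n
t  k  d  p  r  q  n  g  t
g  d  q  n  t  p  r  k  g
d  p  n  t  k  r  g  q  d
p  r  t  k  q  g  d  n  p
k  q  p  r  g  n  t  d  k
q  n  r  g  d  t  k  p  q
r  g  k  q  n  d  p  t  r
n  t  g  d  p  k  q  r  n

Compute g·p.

Read row g, column p: g·p = t.

t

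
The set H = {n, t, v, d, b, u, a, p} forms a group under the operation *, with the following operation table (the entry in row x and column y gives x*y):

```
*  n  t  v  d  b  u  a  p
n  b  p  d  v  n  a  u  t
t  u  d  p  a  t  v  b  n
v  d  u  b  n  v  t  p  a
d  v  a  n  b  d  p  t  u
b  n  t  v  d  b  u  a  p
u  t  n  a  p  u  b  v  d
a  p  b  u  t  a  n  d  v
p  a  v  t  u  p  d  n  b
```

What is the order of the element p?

The identity element is b (its row matches the header).
p^1 = p
p^2 = p*p = b
The first power of p equal to the identity is p^2, so ord(p) = 2.

2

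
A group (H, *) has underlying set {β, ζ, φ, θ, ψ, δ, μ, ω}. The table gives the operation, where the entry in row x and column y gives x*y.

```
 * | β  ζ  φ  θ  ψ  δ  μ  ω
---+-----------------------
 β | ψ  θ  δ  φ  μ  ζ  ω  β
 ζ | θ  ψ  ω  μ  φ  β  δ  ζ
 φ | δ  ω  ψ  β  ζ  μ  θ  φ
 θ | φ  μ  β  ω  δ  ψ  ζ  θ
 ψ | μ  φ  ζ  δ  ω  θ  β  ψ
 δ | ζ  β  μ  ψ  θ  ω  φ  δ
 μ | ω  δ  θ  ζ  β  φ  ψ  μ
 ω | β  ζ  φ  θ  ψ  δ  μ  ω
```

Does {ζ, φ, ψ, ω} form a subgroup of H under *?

{ζ, φ, ψ, ω} contains the identity ω.
Checking products: every product of two elements of {ζ, φ, ψ, ω} (read from the table) lies in {ζ, φ, ψ, ω}, so the set is closed.
In a finite group, a nonempty closed subset is a subgroup. So {ζ, φ, ψ, ω} ≤ H.

Yes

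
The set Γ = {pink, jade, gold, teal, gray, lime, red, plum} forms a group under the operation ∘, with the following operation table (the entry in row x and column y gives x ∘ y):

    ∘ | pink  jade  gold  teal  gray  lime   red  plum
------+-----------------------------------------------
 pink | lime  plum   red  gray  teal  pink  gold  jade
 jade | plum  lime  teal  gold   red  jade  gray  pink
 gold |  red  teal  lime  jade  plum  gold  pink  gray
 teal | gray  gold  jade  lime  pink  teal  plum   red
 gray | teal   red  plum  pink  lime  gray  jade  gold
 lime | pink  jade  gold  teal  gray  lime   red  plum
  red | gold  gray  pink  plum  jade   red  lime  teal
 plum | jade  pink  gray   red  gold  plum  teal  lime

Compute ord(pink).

The identity element is lime (its row matches the header).
pink^1 = pink
pink^2 = pink ∘ pink = lime
The first power of pink equal to the identity is pink^2, so ord(pink) = 2.

2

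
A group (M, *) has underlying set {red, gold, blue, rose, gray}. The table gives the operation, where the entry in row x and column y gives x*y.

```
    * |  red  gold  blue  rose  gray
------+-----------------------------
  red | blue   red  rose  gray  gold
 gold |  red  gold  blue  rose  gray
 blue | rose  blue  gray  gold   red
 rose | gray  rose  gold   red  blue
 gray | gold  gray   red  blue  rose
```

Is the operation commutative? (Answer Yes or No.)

Yes

Check whether the table is symmetric across its main diagonal.
Every entry (row x, col y) equals the entry (row y, col x), so M is abelian.
(In fact M ≅ the cyclic group Z_5.)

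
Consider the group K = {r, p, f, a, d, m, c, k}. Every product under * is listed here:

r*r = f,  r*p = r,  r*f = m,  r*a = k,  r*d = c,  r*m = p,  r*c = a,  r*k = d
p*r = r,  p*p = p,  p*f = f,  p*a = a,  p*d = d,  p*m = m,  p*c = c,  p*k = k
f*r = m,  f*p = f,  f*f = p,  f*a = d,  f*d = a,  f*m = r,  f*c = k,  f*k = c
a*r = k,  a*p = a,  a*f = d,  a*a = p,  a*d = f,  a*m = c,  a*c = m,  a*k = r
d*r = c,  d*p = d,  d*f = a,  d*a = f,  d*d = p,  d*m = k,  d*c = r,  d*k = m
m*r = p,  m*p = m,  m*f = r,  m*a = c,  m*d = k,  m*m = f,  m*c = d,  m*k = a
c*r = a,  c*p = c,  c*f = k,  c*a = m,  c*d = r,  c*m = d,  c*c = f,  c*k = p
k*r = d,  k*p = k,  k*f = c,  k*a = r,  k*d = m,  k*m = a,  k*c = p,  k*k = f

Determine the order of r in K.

The identity element is p (its row matches the header).
r^1 = r
r^2 = r*r = f
r^3 = f*r = m
r^4 = m*r = p
The first power of r equal to the identity is r^4, so ord(r) = 4.

4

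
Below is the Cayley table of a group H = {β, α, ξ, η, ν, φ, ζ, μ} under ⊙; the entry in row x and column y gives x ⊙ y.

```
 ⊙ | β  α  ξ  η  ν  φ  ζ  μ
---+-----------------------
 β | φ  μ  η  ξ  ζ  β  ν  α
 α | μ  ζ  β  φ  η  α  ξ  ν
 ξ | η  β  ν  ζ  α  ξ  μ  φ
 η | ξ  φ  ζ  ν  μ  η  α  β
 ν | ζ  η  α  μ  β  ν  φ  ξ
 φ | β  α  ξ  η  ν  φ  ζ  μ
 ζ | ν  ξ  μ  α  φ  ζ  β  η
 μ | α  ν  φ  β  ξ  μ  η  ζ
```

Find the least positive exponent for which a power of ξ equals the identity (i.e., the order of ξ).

The identity element is φ (its row matches the header).
ξ^1 = ξ
ξ^2 = ξ ⊙ ξ = ν
ξ^3 = ν ⊙ ξ = α
ξ^4 = α ⊙ ξ = β
ξ^5 = β ⊙ ξ = η
ξ^6 = η ⊙ ξ = ζ
ξ^7 = ζ ⊙ ξ = μ
ξ^8 = μ ⊙ ξ = φ
The first power of ξ equal to the identity is ξ^8, so ord(ξ) = 8.

8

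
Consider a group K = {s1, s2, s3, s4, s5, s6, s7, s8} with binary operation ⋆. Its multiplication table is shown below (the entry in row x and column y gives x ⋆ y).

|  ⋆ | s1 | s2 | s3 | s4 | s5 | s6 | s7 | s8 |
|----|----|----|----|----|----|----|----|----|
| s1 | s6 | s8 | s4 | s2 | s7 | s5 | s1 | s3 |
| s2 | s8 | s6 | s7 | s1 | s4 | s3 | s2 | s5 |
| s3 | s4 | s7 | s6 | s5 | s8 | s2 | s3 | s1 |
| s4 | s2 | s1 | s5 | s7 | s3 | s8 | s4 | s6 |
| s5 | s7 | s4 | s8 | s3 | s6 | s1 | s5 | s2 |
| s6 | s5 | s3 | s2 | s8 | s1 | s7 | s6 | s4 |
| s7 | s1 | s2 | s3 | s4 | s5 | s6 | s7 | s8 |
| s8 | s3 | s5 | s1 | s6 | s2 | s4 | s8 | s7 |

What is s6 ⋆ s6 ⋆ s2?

s2

s6 ⋆ s6 = s7
s7 ⋆ s2 = s2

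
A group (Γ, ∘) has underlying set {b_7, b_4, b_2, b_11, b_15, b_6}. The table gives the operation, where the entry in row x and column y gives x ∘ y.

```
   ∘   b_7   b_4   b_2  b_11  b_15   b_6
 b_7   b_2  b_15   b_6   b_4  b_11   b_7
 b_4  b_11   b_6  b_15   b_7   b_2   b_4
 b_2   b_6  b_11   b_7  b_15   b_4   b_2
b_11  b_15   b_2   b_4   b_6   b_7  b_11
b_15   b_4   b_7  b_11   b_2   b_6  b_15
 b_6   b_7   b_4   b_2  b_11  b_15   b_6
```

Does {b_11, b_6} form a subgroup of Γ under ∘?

Yes

{b_11, b_6} contains the identity b_6.
Checking products: every product of two elements of {b_11, b_6} (read from the table) lies in {b_11, b_6}, so the set is closed.
In a finite group, a nonempty closed subset is a subgroup. So {b_11, b_6} ≤ Γ.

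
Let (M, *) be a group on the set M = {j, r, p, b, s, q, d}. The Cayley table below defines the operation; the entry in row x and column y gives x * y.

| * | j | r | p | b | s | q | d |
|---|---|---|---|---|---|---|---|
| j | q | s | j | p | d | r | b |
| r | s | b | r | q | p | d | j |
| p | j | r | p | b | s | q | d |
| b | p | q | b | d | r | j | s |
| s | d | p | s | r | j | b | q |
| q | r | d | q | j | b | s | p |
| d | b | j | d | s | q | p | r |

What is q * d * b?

b

q * d = p
p * b = b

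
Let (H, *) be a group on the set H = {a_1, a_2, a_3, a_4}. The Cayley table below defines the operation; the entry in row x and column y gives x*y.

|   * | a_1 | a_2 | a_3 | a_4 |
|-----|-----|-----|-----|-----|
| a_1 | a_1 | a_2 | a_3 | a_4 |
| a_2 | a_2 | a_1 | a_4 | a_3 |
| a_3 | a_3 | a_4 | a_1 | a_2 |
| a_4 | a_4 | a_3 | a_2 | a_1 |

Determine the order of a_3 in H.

The identity element is a_1 (its row matches the header).
a_3^1 = a_3
a_3^2 = a_3*a_3 = a_1
The first power of a_3 equal to the identity is a_3^2, so ord(a_3) = 2.

2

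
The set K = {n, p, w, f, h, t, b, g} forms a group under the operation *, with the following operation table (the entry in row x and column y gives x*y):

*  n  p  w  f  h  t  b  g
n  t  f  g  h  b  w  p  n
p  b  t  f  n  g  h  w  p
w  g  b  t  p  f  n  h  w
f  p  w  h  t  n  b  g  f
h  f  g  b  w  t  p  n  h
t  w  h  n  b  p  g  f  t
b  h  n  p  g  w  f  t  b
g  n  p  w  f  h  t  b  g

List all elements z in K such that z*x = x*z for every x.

An element z is central iff its row equals its column in the table.
For n: n*b = p ≠ h = b*n, so n ∉ Z.
Checking each element this way leaves Z(K) = {g, t}.

{g, t}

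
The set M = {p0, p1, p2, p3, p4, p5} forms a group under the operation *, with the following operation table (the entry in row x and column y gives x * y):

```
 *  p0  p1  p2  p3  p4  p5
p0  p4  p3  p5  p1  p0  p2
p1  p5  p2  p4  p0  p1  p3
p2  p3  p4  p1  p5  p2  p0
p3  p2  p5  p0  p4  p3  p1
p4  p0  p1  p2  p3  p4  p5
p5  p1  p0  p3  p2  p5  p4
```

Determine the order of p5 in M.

2

The identity element is p4 (its row matches the header).
p5^1 = p5
p5^2 = p5 * p5 = p4
The first power of p5 equal to the identity is p5^2, so ord(p5) = 2.
(Structurally, M here is isomorphic to the symmetric group S_3.)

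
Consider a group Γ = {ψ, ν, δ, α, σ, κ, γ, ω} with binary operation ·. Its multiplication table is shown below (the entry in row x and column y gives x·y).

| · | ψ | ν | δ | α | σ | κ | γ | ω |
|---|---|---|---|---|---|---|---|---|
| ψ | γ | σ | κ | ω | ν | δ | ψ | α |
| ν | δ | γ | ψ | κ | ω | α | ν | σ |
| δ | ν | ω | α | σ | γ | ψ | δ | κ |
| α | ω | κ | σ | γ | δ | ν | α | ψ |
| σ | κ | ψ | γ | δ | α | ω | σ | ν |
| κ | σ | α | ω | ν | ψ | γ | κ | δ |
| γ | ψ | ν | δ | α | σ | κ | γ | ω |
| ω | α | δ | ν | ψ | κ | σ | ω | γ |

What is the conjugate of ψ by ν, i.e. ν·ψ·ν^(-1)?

ω

The identity is γ. In row ν, the entry γ sits in column ν, so ν^(-1) = ν.
ν·ψ = δ
δ·ν = ω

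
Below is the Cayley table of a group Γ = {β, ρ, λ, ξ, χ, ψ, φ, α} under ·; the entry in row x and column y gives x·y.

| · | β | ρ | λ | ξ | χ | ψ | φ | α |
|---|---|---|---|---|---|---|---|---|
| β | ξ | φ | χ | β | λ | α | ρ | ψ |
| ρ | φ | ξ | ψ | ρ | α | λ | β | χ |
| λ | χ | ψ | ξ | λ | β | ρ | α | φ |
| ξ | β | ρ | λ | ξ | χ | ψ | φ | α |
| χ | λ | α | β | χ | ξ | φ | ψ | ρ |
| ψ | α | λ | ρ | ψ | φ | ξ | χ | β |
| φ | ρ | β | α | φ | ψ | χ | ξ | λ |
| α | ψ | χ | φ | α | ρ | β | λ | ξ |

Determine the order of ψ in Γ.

2

The identity element is ξ (its row matches the header).
ψ^1 = ψ
ψ^2 = ψ·ψ = ξ
The first power of ψ equal to the identity is ψ^2, so ord(ψ) = 2.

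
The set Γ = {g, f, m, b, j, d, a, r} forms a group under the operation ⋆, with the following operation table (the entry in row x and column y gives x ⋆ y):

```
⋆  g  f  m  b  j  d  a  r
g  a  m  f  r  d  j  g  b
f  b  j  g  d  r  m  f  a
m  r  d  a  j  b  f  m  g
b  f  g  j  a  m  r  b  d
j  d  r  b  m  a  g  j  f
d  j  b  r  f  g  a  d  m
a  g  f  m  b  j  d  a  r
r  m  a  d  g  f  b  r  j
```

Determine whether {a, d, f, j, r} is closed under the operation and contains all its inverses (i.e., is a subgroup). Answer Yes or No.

f ⋆ d = m, which is not in {a, d, f, j, r}.
The subset is not closed under ⋆, so it is not a subgroup.

No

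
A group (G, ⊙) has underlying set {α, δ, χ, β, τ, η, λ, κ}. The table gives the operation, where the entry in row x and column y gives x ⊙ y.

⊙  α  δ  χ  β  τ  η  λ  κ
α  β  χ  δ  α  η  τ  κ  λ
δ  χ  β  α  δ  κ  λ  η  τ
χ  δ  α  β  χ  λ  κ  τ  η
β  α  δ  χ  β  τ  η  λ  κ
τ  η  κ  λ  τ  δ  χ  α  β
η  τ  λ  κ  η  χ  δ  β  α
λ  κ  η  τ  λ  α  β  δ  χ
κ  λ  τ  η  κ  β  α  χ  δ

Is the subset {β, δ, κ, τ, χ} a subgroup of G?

τ ⊙ χ = λ, which is not in {β, δ, κ, τ, χ}.
The subset is not closed under ⊙, so it is not a subgroup.
(Structurally, G here is isomorphic to Z_2 x Z_4.)

No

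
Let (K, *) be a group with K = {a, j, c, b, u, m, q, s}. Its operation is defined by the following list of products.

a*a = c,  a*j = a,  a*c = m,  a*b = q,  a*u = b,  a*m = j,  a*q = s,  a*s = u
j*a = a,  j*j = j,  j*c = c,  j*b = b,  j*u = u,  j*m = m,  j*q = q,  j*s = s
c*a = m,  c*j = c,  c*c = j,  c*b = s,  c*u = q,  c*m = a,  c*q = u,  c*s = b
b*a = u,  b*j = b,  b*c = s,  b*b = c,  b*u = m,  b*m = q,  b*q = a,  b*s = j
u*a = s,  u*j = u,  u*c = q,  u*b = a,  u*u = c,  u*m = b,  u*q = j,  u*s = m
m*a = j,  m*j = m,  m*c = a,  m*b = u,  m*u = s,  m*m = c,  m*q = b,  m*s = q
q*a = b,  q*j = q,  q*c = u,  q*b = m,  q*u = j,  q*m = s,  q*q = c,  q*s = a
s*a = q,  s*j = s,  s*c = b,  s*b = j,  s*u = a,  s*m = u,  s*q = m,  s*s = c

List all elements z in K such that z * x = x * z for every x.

{c, j}

An element z is central iff its row equals its column in the table.
For q: q * m = s ≠ b = m * q, so q ∉ Z.
Checking each element this way leaves Z(K) = {c, j}.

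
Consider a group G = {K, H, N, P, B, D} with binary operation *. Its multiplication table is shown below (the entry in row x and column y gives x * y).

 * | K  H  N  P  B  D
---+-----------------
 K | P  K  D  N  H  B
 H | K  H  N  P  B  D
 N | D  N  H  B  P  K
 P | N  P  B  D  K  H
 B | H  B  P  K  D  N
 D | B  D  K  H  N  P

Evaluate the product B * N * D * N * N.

H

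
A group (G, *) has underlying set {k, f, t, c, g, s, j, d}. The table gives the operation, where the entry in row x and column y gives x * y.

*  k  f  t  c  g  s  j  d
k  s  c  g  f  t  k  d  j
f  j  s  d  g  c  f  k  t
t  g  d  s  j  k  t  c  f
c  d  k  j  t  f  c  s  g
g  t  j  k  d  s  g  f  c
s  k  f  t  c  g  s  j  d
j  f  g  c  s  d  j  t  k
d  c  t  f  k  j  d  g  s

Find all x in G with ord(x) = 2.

{d, f, g, k, t}

Identity is s. Compute the order of each non-identity element by repeated multiplication:
  k: k → s  (order 2)
  f: f → s  (order 2)
  t: t → s  (order 2)
  c: c → t → j → s  (order 4)
  g: g → s  (order 2)
  j: j → t → c → s  (order 4)
  d: d → s  (order 2)
Elements of order 2: {d, f, g, k, t}.
(Structurally, G here is isomorphic to the dihedral group D_4.)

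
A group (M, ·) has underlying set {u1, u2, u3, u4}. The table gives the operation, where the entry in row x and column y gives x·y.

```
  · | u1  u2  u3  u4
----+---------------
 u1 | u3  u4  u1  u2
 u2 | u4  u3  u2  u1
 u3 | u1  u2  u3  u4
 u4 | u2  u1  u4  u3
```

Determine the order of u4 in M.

2

The identity element is u3 (its row matches the header).
u4^1 = u4
u4^2 = u4·u4 = u3
The first power of u4 equal to the identity is u4^2, so ord(u4) = 2.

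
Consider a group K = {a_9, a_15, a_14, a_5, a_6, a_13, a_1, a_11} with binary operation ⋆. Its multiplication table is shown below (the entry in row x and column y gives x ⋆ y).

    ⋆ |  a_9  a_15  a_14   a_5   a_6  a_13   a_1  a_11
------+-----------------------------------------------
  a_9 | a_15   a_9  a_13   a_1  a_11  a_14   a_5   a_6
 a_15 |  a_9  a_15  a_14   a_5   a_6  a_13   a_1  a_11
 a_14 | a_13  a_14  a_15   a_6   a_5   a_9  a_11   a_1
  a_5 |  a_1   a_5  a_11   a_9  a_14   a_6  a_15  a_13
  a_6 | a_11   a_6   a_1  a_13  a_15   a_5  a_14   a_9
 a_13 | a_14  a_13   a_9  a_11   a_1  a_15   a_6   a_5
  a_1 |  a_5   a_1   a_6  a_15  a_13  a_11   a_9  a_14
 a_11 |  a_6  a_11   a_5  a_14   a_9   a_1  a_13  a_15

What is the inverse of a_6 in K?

a_6

First locate the identity: row a_15 matches the header, so a_15 is the identity.
Scan row a_6 for a_15: a_6 ⋆ a_6 = a_15. Hence a_6^(-1) = a_6.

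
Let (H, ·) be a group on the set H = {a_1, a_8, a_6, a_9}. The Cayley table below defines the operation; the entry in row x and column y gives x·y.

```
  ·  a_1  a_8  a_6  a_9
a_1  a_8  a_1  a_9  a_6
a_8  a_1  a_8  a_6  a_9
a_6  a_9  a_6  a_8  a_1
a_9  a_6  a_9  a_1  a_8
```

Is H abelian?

Yes

Check whether the table is symmetric across its main diagonal.
Every entry (row x, col y) equals the entry (row y, col x), so H is abelian.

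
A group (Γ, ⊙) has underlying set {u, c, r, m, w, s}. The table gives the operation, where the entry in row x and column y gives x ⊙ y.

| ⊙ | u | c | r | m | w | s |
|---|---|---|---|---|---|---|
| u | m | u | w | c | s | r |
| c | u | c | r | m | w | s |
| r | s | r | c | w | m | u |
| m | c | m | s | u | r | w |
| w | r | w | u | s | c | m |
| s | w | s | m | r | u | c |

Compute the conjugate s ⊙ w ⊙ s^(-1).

r

The identity is c. In row s, the entry c sits in column s, so s^(-1) = s.
s ⊙ w = u
u ⊙ s = r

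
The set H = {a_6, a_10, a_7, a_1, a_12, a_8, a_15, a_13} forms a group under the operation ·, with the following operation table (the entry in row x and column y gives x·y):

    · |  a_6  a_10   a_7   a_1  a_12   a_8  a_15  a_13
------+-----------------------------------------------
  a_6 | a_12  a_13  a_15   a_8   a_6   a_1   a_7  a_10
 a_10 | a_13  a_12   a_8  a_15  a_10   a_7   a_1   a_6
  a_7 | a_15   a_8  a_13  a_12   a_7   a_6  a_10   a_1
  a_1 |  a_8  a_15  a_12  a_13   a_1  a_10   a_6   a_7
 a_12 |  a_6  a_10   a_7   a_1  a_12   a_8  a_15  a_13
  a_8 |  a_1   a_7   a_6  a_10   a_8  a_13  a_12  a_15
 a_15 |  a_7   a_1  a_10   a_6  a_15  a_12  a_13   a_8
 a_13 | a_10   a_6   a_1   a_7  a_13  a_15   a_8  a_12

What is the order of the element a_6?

The identity element is a_12 (its row matches the header).
a_6^1 = a_6
a_6^2 = a_6·a_6 = a_12
The first power of a_6 equal to the identity is a_6^2, so ord(a_6) = 2.
(Structurally, H here is isomorphic to Z_2 x Z_4.)

2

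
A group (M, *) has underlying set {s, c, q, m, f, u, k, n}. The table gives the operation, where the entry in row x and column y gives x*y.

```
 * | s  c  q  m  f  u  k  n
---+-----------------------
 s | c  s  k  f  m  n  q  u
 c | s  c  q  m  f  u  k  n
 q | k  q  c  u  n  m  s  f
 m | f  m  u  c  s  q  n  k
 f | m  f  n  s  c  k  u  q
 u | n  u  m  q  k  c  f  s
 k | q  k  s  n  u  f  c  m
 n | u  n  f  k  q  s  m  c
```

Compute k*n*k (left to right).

k*n = m
m*k = n
(Structurally, M here is isomorphic to the elementary abelian group (Z_2)^3.)

n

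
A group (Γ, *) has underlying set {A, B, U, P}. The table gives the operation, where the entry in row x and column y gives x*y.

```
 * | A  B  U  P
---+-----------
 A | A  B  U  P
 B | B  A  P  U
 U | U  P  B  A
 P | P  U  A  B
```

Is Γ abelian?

Check whether the table is symmetric across its main diagonal.
Every entry (row x, col y) equals the entry (row y, col x), so Γ is abelian.

Yes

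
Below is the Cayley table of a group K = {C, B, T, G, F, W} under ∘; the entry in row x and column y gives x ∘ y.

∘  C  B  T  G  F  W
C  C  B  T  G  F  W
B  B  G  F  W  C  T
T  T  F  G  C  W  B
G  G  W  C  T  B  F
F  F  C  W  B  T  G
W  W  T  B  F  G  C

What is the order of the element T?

3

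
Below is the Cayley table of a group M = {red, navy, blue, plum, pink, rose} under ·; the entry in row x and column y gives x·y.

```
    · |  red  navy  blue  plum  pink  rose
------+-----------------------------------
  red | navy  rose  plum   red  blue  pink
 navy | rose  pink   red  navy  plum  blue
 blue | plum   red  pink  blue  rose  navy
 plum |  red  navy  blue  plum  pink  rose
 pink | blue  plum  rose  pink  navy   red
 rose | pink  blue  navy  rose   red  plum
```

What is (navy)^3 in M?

navy^1 = navy
navy^2 = navy·navy = pink
navy^3 = pink·navy = plum

plum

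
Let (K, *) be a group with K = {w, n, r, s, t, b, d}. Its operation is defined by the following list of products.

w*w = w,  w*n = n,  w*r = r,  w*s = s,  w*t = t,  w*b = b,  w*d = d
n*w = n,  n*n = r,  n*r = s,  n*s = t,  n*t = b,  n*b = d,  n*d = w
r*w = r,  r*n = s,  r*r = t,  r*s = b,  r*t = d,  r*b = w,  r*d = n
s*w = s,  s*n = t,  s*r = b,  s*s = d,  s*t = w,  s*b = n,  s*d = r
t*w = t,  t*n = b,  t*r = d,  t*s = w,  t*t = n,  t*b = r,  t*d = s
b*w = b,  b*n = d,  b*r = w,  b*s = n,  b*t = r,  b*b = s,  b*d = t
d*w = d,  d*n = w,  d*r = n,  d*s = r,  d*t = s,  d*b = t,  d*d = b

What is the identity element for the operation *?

The identity e satisfies e * x = x for all x, so its row in the table reproduces the column headers.
Row w reads: w, n, r, s, t, b, d — exactly the header order. So w is the identity.

w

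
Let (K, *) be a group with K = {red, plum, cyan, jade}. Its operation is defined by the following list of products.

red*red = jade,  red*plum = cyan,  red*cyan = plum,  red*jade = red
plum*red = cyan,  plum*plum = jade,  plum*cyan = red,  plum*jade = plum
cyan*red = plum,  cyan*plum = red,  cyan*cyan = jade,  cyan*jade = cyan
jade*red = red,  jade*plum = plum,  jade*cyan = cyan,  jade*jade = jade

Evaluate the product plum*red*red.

plum*red = cyan
cyan*red = plum

plum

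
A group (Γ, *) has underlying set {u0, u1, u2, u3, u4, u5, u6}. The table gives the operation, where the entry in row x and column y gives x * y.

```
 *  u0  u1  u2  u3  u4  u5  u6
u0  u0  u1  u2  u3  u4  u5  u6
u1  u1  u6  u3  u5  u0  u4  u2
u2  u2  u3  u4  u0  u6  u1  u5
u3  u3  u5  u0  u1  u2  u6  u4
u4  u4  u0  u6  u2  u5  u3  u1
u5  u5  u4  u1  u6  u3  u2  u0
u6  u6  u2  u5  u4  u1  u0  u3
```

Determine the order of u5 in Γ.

7

The identity element is u0 (its row matches the header).
u5^1 = u5
u5^2 = u5 * u5 = u2
u5^3 = u2 * u5 = u1
u5^4 = u1 * u5 = u4
u5^5 = u4 * u5 = u3
u5^6 = u3 * u5 = u6
u5^7 = u6 * u5 = u0
The first power of u5 equal to the identity is u5^7, so ord(u5) = 7.
(Structurally, Γ here is isomorphic to the cyclic group Z_7.)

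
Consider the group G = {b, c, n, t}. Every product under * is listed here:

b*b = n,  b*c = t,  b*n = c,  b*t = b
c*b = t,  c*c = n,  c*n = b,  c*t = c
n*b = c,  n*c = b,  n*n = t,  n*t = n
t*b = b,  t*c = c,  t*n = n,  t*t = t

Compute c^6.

c^1 = c
c^2 = c * c = n
c^3 = n * c = b
c^4 = b * c = t
c^5 = t * c = c
c^6 = c * c = n

n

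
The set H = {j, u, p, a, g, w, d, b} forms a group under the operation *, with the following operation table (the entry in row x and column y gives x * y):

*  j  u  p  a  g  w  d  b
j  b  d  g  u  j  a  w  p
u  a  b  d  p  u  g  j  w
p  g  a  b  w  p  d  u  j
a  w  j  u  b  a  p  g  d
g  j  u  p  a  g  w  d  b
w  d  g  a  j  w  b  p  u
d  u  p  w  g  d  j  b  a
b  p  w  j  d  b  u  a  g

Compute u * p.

Read row u, column p: u * p = d.

d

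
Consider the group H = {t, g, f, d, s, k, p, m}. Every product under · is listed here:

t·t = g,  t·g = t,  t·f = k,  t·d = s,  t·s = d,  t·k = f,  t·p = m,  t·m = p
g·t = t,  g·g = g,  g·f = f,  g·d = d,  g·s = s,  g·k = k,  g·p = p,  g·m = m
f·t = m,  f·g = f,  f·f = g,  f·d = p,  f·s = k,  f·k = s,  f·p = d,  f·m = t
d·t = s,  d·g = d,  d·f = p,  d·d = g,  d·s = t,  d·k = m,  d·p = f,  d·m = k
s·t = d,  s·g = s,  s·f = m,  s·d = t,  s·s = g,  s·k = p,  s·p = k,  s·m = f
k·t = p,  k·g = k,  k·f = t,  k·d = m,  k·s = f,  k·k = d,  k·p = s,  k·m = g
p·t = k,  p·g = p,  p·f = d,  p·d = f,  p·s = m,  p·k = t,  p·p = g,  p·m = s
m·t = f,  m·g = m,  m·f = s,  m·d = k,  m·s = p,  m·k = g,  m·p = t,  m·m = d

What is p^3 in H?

p^1 = p
p^2 = p·p = g
p^3 = g·p = p

p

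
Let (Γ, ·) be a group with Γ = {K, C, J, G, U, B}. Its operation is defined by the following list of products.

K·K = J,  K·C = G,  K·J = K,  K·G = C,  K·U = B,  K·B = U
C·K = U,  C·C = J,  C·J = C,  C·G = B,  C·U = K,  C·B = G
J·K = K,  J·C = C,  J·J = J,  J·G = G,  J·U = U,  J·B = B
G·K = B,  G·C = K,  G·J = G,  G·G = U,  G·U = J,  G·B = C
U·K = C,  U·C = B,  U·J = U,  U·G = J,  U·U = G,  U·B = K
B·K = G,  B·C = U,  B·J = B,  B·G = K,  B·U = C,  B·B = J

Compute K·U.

Read row K, column U: K·U = B.

B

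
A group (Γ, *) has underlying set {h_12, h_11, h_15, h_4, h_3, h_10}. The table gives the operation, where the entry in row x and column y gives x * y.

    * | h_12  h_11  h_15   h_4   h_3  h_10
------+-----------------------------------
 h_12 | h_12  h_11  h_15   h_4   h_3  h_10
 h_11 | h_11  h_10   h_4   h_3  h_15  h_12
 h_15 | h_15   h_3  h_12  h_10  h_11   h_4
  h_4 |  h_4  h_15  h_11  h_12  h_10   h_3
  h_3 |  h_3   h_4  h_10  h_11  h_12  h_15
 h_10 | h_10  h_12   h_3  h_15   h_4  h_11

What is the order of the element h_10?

3

The identity element is h_12 (its row matches the header).
h_10^1 = h_10
h_10^2 = h_10 * h_10 = h_11
h_10^3 = h_11 * h_10 = h_12
The first power of h_10 equal to the identity is h_10^3, so ord(h_10) = 3.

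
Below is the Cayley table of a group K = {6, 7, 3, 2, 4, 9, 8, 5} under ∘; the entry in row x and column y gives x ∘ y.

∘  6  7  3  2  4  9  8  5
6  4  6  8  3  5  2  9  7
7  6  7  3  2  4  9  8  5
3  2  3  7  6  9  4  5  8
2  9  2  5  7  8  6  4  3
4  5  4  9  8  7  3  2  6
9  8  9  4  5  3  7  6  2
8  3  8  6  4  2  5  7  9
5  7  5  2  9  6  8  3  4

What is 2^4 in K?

2^1 = 2
2^2 = 2 ∘ 2 = 7
2^3 = 7 ∘ 2 = 2
2^4 = 2 ∘ 2 = 7

7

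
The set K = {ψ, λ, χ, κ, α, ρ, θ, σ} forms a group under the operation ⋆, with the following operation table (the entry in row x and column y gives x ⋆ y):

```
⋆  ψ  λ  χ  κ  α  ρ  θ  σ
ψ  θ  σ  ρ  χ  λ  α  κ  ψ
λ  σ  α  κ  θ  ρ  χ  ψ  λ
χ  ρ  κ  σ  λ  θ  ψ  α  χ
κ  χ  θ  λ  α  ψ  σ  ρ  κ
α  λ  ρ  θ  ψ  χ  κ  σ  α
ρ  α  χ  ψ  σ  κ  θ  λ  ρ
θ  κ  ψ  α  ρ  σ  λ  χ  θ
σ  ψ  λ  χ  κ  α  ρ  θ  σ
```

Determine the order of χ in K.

2

The identity element is σ (its row matches the header).
χ^1 = χ
χ^2 = χ ⋆ χ = σ
The first power of χ equal to the identity is χ^2, so ord(χ) = 2.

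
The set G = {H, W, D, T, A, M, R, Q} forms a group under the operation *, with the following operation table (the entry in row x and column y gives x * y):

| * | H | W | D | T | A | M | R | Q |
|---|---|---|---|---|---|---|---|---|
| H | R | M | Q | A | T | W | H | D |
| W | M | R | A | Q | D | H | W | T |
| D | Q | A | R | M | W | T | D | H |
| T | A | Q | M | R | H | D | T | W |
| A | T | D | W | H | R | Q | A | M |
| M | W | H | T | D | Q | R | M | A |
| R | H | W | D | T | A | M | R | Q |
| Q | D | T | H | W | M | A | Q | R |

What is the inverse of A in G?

First locate the identity: row R matches the header, so R is the identity.
Scan row A for R: A * A = R. Hence A^(-1) = A.

A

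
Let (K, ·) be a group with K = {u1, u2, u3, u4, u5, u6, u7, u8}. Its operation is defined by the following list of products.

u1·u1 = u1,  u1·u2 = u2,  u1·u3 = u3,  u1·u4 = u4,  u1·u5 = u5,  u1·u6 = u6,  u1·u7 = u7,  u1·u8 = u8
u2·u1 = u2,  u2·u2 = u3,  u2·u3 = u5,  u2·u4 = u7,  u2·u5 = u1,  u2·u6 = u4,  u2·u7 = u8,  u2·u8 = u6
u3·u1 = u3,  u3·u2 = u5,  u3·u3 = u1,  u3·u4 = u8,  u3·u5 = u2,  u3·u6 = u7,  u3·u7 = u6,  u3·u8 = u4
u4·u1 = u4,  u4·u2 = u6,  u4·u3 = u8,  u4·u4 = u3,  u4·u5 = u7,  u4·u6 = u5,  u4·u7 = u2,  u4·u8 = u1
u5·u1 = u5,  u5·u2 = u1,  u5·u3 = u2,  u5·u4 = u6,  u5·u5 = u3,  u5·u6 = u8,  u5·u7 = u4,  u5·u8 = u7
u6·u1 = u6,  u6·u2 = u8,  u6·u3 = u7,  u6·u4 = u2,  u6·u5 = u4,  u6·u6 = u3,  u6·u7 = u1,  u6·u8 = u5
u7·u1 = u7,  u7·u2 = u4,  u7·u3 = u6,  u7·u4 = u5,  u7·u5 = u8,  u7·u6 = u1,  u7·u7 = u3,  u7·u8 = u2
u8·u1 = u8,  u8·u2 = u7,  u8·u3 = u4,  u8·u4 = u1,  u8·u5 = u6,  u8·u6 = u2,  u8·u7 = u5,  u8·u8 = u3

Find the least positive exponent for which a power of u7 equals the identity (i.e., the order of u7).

4

The identity element is u1 (its row matches the header).
u7^1 = u7
u7^2 = u7·u7 = u3
u7^3 = u3·u7 = u6
u7^4 = u6·u7 = u1
The first power of u7 equal to the identity is u7^4, so ord(u7) = 4.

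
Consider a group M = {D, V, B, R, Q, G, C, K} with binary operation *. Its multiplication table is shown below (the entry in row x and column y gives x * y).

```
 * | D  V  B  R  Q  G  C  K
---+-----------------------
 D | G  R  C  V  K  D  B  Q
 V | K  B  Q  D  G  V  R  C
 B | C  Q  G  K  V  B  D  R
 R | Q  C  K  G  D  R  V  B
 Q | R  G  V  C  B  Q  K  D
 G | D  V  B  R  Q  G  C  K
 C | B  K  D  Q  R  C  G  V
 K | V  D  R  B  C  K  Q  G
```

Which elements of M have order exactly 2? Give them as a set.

Identity is G. Compute the order of each non-identity element by repeated multiplication:
  D: D → G  (order 2)
  V: V → B → Q → G  (order 4)
  B: B → G  (order 2)
  R: R → G  (order 2)
  Q: Q → B → V → G  (order 4)
  C: C → G  (order 2)
  K: K → G  (order 2)
Elements of order 2: {B, C, D, K, R}.

{B, C, D, K, R}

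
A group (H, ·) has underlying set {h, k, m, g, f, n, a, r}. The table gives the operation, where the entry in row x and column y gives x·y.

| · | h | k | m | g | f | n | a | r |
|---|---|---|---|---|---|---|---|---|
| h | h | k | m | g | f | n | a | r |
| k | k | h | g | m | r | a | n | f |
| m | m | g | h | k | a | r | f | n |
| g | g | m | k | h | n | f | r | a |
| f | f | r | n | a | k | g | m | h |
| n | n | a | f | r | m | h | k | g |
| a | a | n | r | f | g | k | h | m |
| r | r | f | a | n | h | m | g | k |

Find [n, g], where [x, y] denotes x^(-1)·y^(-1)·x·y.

k

Identity is h; from the table n^(-1) = n and g^(-1) = g.
n·g = r
r·n = m
m·g = k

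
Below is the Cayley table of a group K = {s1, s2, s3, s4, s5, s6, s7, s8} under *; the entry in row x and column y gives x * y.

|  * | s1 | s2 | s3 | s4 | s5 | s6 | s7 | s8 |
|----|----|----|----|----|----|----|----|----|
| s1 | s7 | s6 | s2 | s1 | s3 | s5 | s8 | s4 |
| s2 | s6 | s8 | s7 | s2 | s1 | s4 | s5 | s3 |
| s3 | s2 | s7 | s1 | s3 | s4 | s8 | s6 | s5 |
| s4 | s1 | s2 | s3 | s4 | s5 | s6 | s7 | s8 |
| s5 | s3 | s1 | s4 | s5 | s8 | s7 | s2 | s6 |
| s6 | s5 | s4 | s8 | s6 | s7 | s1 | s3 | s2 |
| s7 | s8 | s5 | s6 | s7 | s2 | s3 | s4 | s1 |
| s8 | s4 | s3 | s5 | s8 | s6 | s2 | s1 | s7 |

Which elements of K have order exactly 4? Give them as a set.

Identity is s4. Compute the order of each non-identity element by repeated multiplication:
  s1: s1 → s7 → s8 → s4  (order 4)
  s2: s2 → s8 → s3 → s7 → s5 → s1 → s6 → s4  (order 8)
  s3: s3 → s1 → s2 → s7 → s6 → s8 → s5 → s4  (order 8)
  s5: s5 → s8 → s6 → s7 → s2 → s1 → s3 → s4  (order 8)
  s6: s6 → s1 → s5 → s7 → s3 → s8 → s2 → s4  (order 8)
  s7: s7 → s4  (order 2)
  s8: s8 → s7 → s1 → s4  (order 4)
Elements of order 4: {s1, s8}.

{s1, s8}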